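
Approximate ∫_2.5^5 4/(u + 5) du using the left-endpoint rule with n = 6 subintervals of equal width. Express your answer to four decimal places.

1.1790

Δu = (5 − 2.5)/6 = 5/12.
Left endpoints: 2.5, 35/12, 10/3, 3.75, 25/6, 55/12.
f(2.5) = 8/15, f(35/12) = 48/95, f(10/3) = 0.48, f(3.75) = 16/35, f(25/6) = 24/55, f(55/12) = 48/115.
Sum = Δu · [f(2.5) + f(35/12) + f(10/3) + ...].
Sum ≈ 1.1790.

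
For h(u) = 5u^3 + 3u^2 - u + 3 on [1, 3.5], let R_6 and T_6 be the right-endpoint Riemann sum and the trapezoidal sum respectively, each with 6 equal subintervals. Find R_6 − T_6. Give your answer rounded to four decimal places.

R_6 ≈ 282.866753.
T_6 ≈ 232.736545.
R_6 − T_6 ≈ 50.1302.

50.1302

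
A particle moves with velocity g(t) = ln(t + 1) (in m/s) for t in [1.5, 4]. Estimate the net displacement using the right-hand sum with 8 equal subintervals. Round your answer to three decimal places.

Δt = (4 − 1.5)/8 = 0.3125.
Right endpoints: 1.8125, 2.125, 2.4375, 2.75, 3.0625, 3.375, 3.6875, 4.
g(1.8125) ≈ 1.034, g(2.125) ≈ 1.139, g(2.4375) ≈ 1.235, g(2.75) ≈ 1.322, g(3.0625) ≈ 1.402, g(3.375) ≈ 1.476, g(3.6875) ≈ 1.545, g(4) ≈ 1.609.
Sum = Δt · [g(1.8125) + g(2.125) + g(2.4375) + ...].
Sum ≈ 3.363.

3.363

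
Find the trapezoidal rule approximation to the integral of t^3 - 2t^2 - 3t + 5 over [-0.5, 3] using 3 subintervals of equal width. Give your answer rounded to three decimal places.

Δt = (3 − (-0.5))/3 = 7/6.
f(-0.5) = 5.875, f(2/3) = 65/27, f(11/6) = -229/216, f(3) = 5.
T_3 = (Δt/2)·[f(t_0) + 2f(t_1) + 2f(t_2) + f(t_3)].
Sum ≈ 7.916.

7.916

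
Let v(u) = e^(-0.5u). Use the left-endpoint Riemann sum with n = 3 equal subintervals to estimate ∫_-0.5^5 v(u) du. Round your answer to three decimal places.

3.672

Δu = (5 − (-0.5))/3 = 11/6.
Left endpoints: -0.5, 4/3, 19/6.
v(-0.5) ≈ 1.284, v(4/3) ≈ 0.513, v(19/6) ≈ 0.205.
Sum = Δu · [v(-0.5) + v(4/3) + v(19/6)].
Sum ≈ 3.672.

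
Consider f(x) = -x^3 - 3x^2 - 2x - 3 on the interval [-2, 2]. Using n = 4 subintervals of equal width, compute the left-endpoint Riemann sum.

-18

Δx = (2 − (-2))/4 = 1.
Left endpoints: -2, -1, 0, 1.
f(-2) = -3, f(-1) = -3, f(0) = -3, f(1) = -9.
Sum = Δx · [f(-2) + f(-1) + f(0) + f(1)].
Sum = -18.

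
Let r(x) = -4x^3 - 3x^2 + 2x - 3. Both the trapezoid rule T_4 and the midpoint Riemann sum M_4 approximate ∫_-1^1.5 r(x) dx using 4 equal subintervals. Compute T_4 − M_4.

T_4 = -15.6640625.
M_4 = -14.19921875.
T_4 − M_4 = -1.46484375.

-1.46484375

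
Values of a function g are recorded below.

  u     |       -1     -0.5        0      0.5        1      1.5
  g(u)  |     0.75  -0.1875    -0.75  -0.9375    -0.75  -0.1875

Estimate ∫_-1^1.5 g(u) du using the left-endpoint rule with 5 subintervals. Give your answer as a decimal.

-0.9375

Δu = 0.5.
Sum = 0.5·[0.75 + (-0.1875) + (-0.75) + (-0.9375) + (-0.75)] = -0.9375.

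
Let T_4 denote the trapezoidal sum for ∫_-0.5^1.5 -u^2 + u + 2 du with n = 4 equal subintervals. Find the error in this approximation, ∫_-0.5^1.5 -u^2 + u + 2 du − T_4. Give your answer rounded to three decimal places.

Exact integral: ∫_-0.5^1.5 f(u) du ≈ 3.83333.
T_4 = 3.75.
Error ≈ 3.83333 − 3.75 ≈ 0.083.

0.083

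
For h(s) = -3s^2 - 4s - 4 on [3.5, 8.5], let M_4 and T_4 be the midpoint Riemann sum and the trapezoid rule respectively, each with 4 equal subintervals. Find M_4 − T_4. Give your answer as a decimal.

M_4 = -709.296875.
T_4 = -715.15625.
M_4 − T_4 = 5.859375.

5.859375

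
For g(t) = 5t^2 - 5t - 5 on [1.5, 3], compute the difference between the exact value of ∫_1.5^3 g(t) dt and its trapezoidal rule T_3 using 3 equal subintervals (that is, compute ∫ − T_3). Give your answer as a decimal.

Exact integral: ∫_1.5^3 g(t) dt = 15.
T_3 = 15.3125.
Error = 15 − 15.3125 = -0.3125.

-0.3125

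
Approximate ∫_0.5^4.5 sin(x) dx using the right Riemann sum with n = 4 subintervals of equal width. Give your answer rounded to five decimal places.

Δx = (4.5 − 0.5)/4 = 1.
Right endpoints: 1.5, 2.5, 3.5, 4.5.
f(1.5) ≈ 0.99749, f(2.5) ≈ 0.59847, f(3.5) ≈ -0.35078, f(4.5) ≈ -0.97753.
Sum = Δx · [f(1.5) + f(2.5) + f(3.5) + f(4.5)].
Sum ≈ 0.26765.

0.26765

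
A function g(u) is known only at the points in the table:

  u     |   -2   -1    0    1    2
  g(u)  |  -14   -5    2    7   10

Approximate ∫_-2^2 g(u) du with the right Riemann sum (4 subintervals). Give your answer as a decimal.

14

Δu = 1.
Sum = 1·[(-5) + 2 + 7 + 10] = 14.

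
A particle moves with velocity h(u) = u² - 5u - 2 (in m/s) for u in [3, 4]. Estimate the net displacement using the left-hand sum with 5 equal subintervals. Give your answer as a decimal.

-7.36

Δu = (4 − 3)/5 = 0.2.
Left endpoints: 3, 3.2, 3.4, 3.6, 3.8.
h(3) = -8, h(3.2) = -7.76, h(3.4) = -7.44, h(3.6) = -7.04, h(3.8) = -6.56.
Sum = Δu · [h(3) + h(3.2) + h(3.4) + h(3.6) + h(3.8)].
Sum = -7.36.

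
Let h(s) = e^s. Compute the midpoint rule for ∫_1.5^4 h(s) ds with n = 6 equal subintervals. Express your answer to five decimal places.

Δs = (4 − 1.5)/6 = 5/12.
Midpoints: 41/24, 2.125, 61/24, 71/24, 3.375, 91/24.
h(41/24) ≈ 5.51975, h(2.125) ≈ 8.37290, h(61/24) ≈ 12.70082, h(71/24) ≈ 19.26584, h(3.375) ≈ 29.22428, h(91/24) ≈ 44.33022.
Sum = Δs · [h(41/24) + h(2.125) + h(61/24) + ...].
Sum ≈ 49.75576.

49.75576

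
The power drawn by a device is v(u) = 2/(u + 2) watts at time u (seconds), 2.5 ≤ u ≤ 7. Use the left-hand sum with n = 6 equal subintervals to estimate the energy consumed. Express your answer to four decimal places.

Δu = (7 − 2.5)/6 = 0.75.
Left endpoints: 2.5, 3.25, 4, 4.75, 5.5, 6.25.
v(2.5) = 4/9, v(3.25) = 8/21, v(4) = 1/3, v(4.75) = 8/27, v(5.5) = 4/15, v(6.25) = 8/33.
Sum = Δu · [v(2.5) + v(3.25) + v(4) + ...].
Sum ≈ 1.4731.

1.4731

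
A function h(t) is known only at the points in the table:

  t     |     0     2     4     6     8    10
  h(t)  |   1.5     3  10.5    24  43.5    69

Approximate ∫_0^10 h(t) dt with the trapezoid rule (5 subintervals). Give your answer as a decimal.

Δt = 2.
T_5 = (2/2)·[1.5 + 2·3 + 2·10.5 + 2·24 + 2·43.5 + 69] = 232.5.

232.5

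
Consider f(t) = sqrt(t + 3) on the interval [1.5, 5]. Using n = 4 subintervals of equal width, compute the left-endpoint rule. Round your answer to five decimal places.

8.40787

Δt = (5 − 1.5)/4 = 0.875.
Left endpoints: 1.5, 2.375, 3.25, 4.125.
f(1.5) ≈ 2.12132, f(2.375) ≈ 2.31840, f(3.25) ≈ 2.50000, f(4.125) ≈ 2.66927.
Sum = Δt · [f(1.5) + f(2.375) + f(3.25) + f(4.125)].
Sum ≈ 8.40787.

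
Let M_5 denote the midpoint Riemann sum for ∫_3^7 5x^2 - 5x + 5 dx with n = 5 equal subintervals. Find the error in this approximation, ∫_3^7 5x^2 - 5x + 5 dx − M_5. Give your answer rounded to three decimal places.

1.067

Exact integral: ∫_3^7 f(x) dx ≈ 446.66667.
M_5 = 445.6.
Error ≈ 446.66667 − 445.6 ≈ 1.067.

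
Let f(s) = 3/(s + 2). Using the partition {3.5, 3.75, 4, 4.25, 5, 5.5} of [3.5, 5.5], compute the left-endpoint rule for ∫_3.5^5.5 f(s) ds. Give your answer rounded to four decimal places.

Subinterval widths: 0.25, 0.25, 0.25, 0.75, 0.5.
Left endpoints: 3.5, 3.75, 4, 4.25, 5.
f(3.5) = 6/11, f(3.75) = 12/23, f(4) = 0.5, f(4.25) = 0.48, f(5) = 3/7.
Sum = Σ Δs_i · f(s_i).
Sum ≈ 0.9661.

0.9661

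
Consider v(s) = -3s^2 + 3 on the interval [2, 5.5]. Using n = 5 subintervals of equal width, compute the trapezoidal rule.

Δs = (5.5 − 2)/5 = 0.7.
v(2) = -9, v(2.7) = -18.87, v(3.4) = -31.68, v(4.1) = -47.43, v(4.8) = -66.12, v(5.5) = -87.75.
T_5 = (Δs/2)·[v(s_0) + 2v(s_1) + ... + 2v(s_{4}) + v(s_5)].
Sum = -148.7325.

-148.7325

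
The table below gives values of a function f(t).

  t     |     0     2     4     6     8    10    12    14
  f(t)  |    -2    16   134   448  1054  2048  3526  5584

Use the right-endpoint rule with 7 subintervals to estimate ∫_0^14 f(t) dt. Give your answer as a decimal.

Δt = 2.
Sum = 2·[16 + 134 + 448 + 1054 + 2048 + 3526 + 5584] = 25620.

25620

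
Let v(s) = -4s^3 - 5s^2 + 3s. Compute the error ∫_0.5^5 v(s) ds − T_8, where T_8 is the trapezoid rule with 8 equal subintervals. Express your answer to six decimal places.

Exact integral: ∫_0.5^5 v(s) ds = -795.9375.
T_8 ≈ -804.95507812.
Error ≈ -795.9375 − (-804.95507812) ≈ 9.017578.

9.017578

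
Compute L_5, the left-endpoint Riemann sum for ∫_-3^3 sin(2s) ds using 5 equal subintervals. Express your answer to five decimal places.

Δs = (3 − (-3))/5 = 1.2.
Left endpoints: -3, -1.8, -0.6, 0.6, 1.8.
f(-3) ≈ 0.27942, f(-1.8) ≈ 0.44252, f(-0.6) ≈ -0.93204, f(0.6) ≈ 0.93204, f(1.8) ≈ -0.44252.
Sum = Δs · [f(-3) + f(-1.8) + f(-0.6) + f(0.6) + f(1.8)].
Sum ≈ 0.33530.

0.33530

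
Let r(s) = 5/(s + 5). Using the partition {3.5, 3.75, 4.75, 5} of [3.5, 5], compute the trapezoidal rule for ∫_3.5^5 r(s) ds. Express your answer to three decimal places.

Subinterval widths: 0.25, 1, 0.25.
r(3.5) = 10/17, r(3.75) = 4/7, r(4.75) = 20/39, r(5) = 0.5.
On each subinterval the trapezoid contributes (Δs_i/2)·[r(s_{i-1}) + r(s_i)].
Sum ≈ 0.814.

0.814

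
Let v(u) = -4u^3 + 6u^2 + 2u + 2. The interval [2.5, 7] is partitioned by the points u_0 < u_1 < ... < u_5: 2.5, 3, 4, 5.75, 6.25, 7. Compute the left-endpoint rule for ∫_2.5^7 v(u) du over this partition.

Subinterval widths: 0.5, 1, 1.75, 0.5, 0.75.
Left endpoints: 2.5, 3, 4, 5.75, 6.25.
v(2.5) = -18, v(3) = -46, v(4) = -150, v(5.75) = -548.5625, v(6.25) = -727.6875.
Sum = Σ Δu_i · v(u_i).
Sum = -1137.546875.

-1137.546875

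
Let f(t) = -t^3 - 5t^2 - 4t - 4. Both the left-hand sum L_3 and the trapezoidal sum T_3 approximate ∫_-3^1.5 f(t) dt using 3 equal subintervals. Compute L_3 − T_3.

L_3 = -29.8125.
T_3 = -40.78125.
L_3 − T_3 = 10.96875.

10.96875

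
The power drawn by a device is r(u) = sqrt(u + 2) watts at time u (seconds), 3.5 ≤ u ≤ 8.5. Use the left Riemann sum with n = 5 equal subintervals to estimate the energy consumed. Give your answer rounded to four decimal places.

Δu = (8.5 − 3.5)/5 = 1.
Left endpoints: 3.5, 4.5, 5.5, 6.5, 7.5.
r(3.5) ≈ 2.3452, r(4.5) ≈ 2.5495, r(5.5) ≈ 2.7386, r(6.5) ≈ 2.9155, r(7.5) ≈ 3.0822.
Sum = Δu · [r(3.5) + r(4.5) + r(5.5) + r(6.5) + r(7.5)].
Sum ≈ 13.6310.

13.6310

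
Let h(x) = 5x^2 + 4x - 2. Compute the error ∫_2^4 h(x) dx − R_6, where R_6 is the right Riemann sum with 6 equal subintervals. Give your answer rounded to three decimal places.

Exact integral: ∫_2^4 h(x) dx ≈ 113.33333.
R_6 ≈ 124.85185.
Error ≈ 113.33333 − 124.85185 ≈ -11.519.

-11.519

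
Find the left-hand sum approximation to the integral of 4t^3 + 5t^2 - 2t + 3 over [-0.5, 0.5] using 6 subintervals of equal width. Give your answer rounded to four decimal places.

3.5231

Δt = (0.5 − (-0.5))/6 = 1/6.
Left endpoints: -0.5, -1/3, -1/6, 0, 1/6, 1/3.
f(-0.5) = 4.75, f(-1/3) = 110/27, f(-1/6) = 373/108, f(0) = 3, f(1/6) = 305/108, f(1/3) = 82/27.
Sum = Δt · [f(-0.5) + f(-1/3) + f(-1/6) + ...].
Sum ≈ 3.5231.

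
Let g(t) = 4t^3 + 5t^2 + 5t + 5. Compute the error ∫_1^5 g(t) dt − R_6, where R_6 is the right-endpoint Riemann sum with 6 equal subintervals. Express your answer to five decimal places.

Exact integral: ∫_1^5 g(t) dt ≈ 910.6666667.
R_6 ≈ 1134.8148148.
Error ≈ 910.6666667 − 1134.8148148 ≈ -224.14815.

-224.14815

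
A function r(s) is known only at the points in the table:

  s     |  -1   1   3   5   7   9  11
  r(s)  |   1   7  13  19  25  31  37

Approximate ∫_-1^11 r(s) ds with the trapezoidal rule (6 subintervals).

228

Δs = 2.
T_6 = (2/2)·[1 + 2·7 + 2·13 + 2·19 + 2·25 + 2·31 + 37] = 228.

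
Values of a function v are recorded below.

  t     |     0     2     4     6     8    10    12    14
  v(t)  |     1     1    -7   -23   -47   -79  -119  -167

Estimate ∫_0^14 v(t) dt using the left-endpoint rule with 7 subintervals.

Δt = 2.
Sum = 2·[1 + 1 + (-7) + (-23) + (-47) + (-79) + (-119)] = -546.

-546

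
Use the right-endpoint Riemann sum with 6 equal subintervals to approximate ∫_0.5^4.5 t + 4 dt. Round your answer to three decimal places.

27.333

Δt = (4.5 − 0.5)/6 = 2/3.
Right endpoints: 7/6, 11/6, 2.5, 19/6, 23/6, 4.5.
f(7/6) = 31/6, f(11/6) = 35/6, f(2.5) = 6.5, f(19/6) = 43/6, f(23/6) = 47/6, f(4.5) = 8.5.
Sum = Δt · [f(7/6) + f(11/6) + f(2.5) + ...].
Sum ≈ 27.333.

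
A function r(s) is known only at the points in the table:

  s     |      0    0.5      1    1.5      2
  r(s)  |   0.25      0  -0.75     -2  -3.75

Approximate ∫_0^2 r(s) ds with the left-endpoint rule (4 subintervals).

Δs = 0.5.
Sum = 0.5·[0.25 + 0 + (-0.75) + (-2)] = -1.25.

-1.25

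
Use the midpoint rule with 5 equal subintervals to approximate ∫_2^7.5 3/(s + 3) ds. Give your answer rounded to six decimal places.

2.221181

Δs = (7.5 − 2)/5 = 1.1.
Midpoints: 2.55, 3.65, 4.75, 5.85, 6.95.
f(2.55) = 20/37, f(3.65) = 60/133, f(4.75) = 12/31, f(5.85) = 20/59, f(6.95) = 60/199.
Sum = Δs · [f(2.55) + f(3.65) + f(4.75) + f(5.85) + f(6.95)].
Sum ≈ 2.221181.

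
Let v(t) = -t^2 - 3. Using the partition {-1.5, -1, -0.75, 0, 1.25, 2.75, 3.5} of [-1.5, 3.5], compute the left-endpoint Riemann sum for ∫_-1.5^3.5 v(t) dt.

-24.8125

Subinterval widths: 0.5, 0.25, 0.75, 1.25, 1.5, 0.75.
Left endpoints: -1.5, -1, -0.75, 0, 1.25, 2.75.
v(-1.5) = -5.25, v(-1) = -4, v(-0.75) = -3.5625, v(0) = -3, v(1.25) = -4.5625, v(2.75) = -10.5625.
Sum = Σ Δt_i · v(t_i).
Sum = -24.8125.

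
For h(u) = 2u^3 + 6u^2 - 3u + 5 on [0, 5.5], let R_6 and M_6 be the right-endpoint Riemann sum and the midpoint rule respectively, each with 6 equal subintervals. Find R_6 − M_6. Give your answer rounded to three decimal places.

254.132

R_6 ≈ 1017.87240.
M_6 ≈ 763.74089.
R_6 − M_6 ≈ 254.132.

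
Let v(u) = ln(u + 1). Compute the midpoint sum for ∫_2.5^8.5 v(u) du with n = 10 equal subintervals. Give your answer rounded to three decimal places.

11.005

Δu = (8.5 − 2.5)/10 = 0.6.
Midpoints: 2.8, 3.4, 4, 4.6, 5.2, 5.8, 6.4, 7, 7.6, 8.2.
v(2.8) ≈ 1.335, v(3.4) ≈ 1.482, v(4) ≈ 1.609, v(4.6) ≈ 1.723, v(5.2) ≈ 1.825, v(5.8) ≈ 1.917, v(6.4) ≈ 2.001, v(7) ≈ 2.079, v(7.6) ≈ 2.152, v(8.2) ≈ 2.219.
Sum = Δu · [v(2.8) + v(3.4) + v(4) + ...].
Sum ≈ 11.005.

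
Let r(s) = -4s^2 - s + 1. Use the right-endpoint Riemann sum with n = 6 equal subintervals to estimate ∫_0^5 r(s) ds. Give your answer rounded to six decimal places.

-220.231481

Δs = (5 − 0)/6 = 5/6.
Right endpoints: 5/6, 5/3, 2.5, 10/3, 25/6, 5.
r(5/6) = -47/18, r(5/3) = -106/9, r(2.5) = -26.5, r(10/3) = -421/9, r(25/6) = -1307/18, r(5) = -104.
Sum = Δs · [r(5/6) + r(5/3) + r(2.5) + ...].
Sum ≈ -220.231481.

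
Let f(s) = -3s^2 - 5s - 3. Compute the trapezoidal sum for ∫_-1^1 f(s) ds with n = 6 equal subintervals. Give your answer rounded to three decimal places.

Δs = (1 − (-1))/6 = 1/3.
f(-1) = -1, f(-2/3) = -1, f(-1/3) = -5/3, f(0) = -3, f(1/3) = -5, f(2/3) = -23/3, f(1) = -11.
T_6 = (Δs/2)·[f(s_0) + 2f(s_1) + ... + 2f(s_{5}) + f(s_6)].
Sum ≈ -8.111.

-8.111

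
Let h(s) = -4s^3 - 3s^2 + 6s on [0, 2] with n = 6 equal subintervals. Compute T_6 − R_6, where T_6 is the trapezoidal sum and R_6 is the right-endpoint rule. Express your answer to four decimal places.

5.3333

T_6 ≈ -12.555556.
R_6 ≈ -17.888889.
T_6 − R_6 ≈ 5.3333.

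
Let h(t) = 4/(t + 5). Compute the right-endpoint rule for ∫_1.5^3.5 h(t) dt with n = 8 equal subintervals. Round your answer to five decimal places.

Δt = (3.5 − 1.5)/8 = 0.25.
Right endpoints: 1.75, 2, 2.25, 2.5, 2.75, 3, 3.25, 3.5.
h(1.75) = 16/27, h(2) = 4/7, h(2.25) = 16/29, h(2.5) = 8/15, h(2.75) = 16/31, h(3) = 0.5, h(3.25) = 16/33, h(3.5) = 8/17.
Sum = Δt · [h(1.75) + h(2) + h(2.25) + ...].
Sum ≈ 1.05516.

1.05516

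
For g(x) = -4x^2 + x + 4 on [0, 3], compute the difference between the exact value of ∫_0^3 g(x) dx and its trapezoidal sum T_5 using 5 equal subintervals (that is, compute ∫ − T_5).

0.72

Exact integral: ∫_0^3 g(x) dx = -19.5.
T_5 = -20.22.
Error = -19.5 − (-20.22) = 0.72.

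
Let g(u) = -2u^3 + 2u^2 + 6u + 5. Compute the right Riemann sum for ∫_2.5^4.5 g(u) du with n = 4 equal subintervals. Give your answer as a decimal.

Δu = (4.5 − 2.5)/4 = 0.5.
Right endpoints: 3, 3.5, 4, 4.5.
g(3) = -13, g(3.5) = -35.25, g(4) = -67, g(4.5) = -109.75.
Sum = Δu · [g(3) + g(3.5) + g(4) + g(4.5)].
Sum = -112.5.

-112.5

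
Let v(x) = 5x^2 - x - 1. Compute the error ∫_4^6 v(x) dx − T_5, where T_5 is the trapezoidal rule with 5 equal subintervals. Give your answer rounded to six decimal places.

-0.266667

Exact integral: ∫_4^6 v(x) dx ≈ 241.33333333.
T_5 = 241.6.
Error ≈ 241.33333333 − 241.6 ≈ -0.266667.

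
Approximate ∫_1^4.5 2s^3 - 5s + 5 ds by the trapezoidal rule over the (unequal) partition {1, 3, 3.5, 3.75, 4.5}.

Subinterval widths: 2, 0.5, 0.25, 0.75.
f(1) = 2, f(3) = 44, f(3.5) = 73.25, f(3.75) = 91.71875, f(4.5) = 164.75.
On each subinterval the trapezoid contributes (Δs_i/2)·[f(s_{i-1}) + f(s_i)].
Sum = 192.109375.

192.109375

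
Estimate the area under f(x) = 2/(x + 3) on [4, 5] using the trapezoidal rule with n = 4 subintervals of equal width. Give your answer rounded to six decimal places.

Δx = (5 − 4)/4 = 0.25.
f(4) = 2/7, f(4.25) = 8/29, f(4.5) = 4/15, f(4.75) = 8/31, f(5) = 0.25.
T_4 = (Δx/2)·[f(x_0) + 2f(x_1) + 2f(x_2) + 2f(x_3) + f(x_4)].
Sum ≈ 0.267113.

0.267113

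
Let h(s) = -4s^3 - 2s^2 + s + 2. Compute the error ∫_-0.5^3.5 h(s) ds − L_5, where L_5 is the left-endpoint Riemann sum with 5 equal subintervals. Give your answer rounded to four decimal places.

Exact integral: ∫_-0.5^3.5 h(s) ds ≈ -164.666667.
L_5 = -96.4.
Error ≈ -164.666667 − (-96.4) ≈ -68.2667.

-68.2667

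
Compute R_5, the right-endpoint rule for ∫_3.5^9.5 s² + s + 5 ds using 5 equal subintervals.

Δs = (9.5 − 3.5)/5 = 1.2.
Right endpoints: 4.7, 5.9, 7.1, 8.3, 9.5.
f(4.7) = 31.79, f(5.9) = 45.71, f(7.1) = 62.51, f(8.3) = 82.19, f(9.5) = 104.75.
Sum = Δs · [f(4.7) + f(5.9) + f(7.1) + f(8.3) + f(9.5)].
Sum = 392.34.

392.34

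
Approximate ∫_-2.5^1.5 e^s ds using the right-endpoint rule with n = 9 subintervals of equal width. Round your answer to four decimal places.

Δs = (1.5 − (-2.5))/9 = 4/9.
Right endpoints: -37/18, -29/18, -7/6, -13/18, -5/18, 1/6, 11/18, 19/18, 1.5.
f(-37/18) ≈ 0.1280, f(-29/18) ≈ 0.1997, f(-7/6) ≈ 0.3114, f(-13/18) ≈ 0.4857, f(-5/18) ≈ 0.7575, f(1/6) ≈ 1.1814, f(11/18) ≈ 1.8425, f(19/18) ≈ 2.8736, f(1.5) ≈ 4.4817.
Sum = Δs · [f(-37/18) + f(-29/18) + f(-7/6) + ...].
Sum ≈ 5.4495.

5.4495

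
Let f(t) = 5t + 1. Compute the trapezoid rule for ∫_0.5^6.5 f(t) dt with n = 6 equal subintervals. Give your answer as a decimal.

111

Δt = (6.5 − 0.5)/6 = 1.
f(0.5) = 3.5, f(1.5) = 8.5, f(2.5) = 13.5, f(3.5) = 18.5, f(4.5) = 23.5, f(5.5) = 28.5, f(6.5) = 33.5.
T_6 = (Δt/2)·[f(t_0) + 2f(t_1) + ... + 2f(t_{5}) + f(t_6)].
Sum = 111.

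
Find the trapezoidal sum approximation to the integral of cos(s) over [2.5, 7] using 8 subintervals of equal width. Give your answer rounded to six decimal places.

0.056963

Δs = (7 − 2.5)/8 = 0.5625.
f(2.5) ≈ -0.801144, f(3.0625) ≈ -0.996874, f(3.625) ≈ -0.885416, f(4.1875) ≈ -0.501117, f(4.75) ≈ 0.037602, f(5.3125) ≈ 0.564734, f(5.875) ≈ 0.917843, f(6.4375) ≈ 0.988117, f(7) ≈ 0.753902.
T_8 = (Δs/2)·[f(s_0) + 2f(s_1) + ... + 2f(s_{7}) + f(s_8)].
Sum ≈ 0.056963.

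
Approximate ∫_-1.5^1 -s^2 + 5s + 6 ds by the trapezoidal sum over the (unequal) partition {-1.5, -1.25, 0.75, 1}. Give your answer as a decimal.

Subinterval widths: 0.25, 2, 0.25.
f(-1.5) = -3.75, f(-1.25) = -1.8125, f(0.75) = 9.1875, f(1) = 10.
On each subinterval the trapezoid contributes (Δs_i/2)·[f(s_{i-1}) + f(s_i)].
Sum = 9.078125.

9.078125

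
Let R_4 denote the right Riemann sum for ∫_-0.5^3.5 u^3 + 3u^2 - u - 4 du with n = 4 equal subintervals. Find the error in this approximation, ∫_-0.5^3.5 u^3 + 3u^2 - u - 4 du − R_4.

-42.5

Exact integral: ∫_-0.5^3.5 f(u) du = 58.5.
R_4 = 101.
Error = 58.5 − 101 = -42.5.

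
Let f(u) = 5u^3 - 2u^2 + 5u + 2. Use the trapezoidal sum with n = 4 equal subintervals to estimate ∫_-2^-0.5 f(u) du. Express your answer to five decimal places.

-32.27637

Δu = (-0.5 − (-2))/4 = 0.375.
f(-2) = -56, f(-1.625) = -16825/512, f(-1.25) = -17.140625, f(-0.875) = -3715/512, f(-0.5) = -1.625.
T_4 = (Δu/2)·[f(u_0) + 2f(u_1) + 2f(u_2) + 2f(u_3) + f(u_4)].
Sum ≈ -32.27637.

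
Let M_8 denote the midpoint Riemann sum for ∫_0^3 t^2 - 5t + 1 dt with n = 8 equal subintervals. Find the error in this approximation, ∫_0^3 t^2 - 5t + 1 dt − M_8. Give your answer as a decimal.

Exact integral: ∫_0^3 f(t) dt = -10.5.
M_8 = -10.53515625.
Error = -10.5 − (-10.53515625) = 0.03515625.

0.03515625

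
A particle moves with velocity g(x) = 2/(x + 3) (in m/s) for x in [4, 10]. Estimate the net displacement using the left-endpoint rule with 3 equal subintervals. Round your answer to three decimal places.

1.380

Δx = (10 − 4)/3 = 2.
Left endpoints: 4, 6, 8.
g(4) = 2/7, g(6) = 2/9, g(8) = 2/11.
Sum = Δx · [g(4) + g(6) + g(8)].
Sum ≈ 1.380.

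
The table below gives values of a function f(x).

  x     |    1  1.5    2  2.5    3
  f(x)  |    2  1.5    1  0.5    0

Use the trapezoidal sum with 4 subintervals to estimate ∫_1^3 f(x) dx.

Δx = 0.5.
T_4 = (0.5/2)·[2 + 2·1.5 + 2·1 + 2·0.5 + 0] = 2.

2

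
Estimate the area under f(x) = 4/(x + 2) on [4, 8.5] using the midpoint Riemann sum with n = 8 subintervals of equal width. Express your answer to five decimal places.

Δx = (8.5 − 4)/8 = 0.5625.
Midpoints: 4.28125, 4.84375, 5.40625, 5.96875, 6.53125, 7.09375, 7.65625, 8.21875.
f(4.28125) = 128/201, f(4.84375) = 128/219, f(5.40625) = 128/237, f(5.96875) = 128/255, f(6.53125) = 128/273, f(7.09375) = 128/291, f(7.65625) = 128/309, f(8.21875) = 128/327.
Sum = Δx · [f(4.28125) + f(4.84375) + f(5.40625) + ...].
Sum ≈ 2.23748.

2.23748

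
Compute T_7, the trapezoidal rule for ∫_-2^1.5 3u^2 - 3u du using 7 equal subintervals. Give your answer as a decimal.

14.4375

Δu = (1.5 − (-2))/7 = 0.5.
f(-2) = 18, f(-1.5) = 11.25, f(-1) = 6, f(-0.5) = 2.25, f(0) = 0, f(0.5) = -0.75, f(1) = 0, f(1.5) = 2.25.
T_7 = (Δu/2)·[f(u_0) + 2f(u_1) + ... + 2f(u_{6}) + f(u_7)].
Sum = 14.4375.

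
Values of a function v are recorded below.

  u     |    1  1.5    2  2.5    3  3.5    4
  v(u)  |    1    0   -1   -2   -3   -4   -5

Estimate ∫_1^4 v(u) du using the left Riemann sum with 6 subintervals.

Δu = 0.5.
Sum = 0.5·[1 + 0 + (-1) + (-2) + (-3) + (-4)] = -4.5.

-4.5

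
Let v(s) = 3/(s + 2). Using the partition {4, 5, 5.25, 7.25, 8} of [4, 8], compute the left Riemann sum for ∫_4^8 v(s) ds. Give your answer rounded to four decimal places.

Subinterval widths: 1, 0.25, 2, 0.75.
Left endpoints: 4, 5, 5.25, 7.25.
v(4) = 0.5, v(5) = 3/7, v(5.25) = 12/29, v(7.25) = 12/37.
Sum = Σ Δs_i · v(s_i).
Sum ≈ 1.6780.

1.6780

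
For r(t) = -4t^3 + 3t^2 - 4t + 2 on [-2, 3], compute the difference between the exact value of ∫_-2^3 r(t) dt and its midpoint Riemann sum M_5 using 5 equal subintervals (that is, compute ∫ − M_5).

-1.25

Exact integral: ∫_-2^3 r(t) dt = -30.
M_5 = -28.75.
Error = -30 − (-28.75) = -1.25.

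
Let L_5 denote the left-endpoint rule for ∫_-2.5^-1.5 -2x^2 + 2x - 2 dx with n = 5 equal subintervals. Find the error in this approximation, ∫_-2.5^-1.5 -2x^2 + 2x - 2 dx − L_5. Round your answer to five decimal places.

Exact integral: ∫_-2.5^-1.5 f(x) dx ≈ -14.1666667.
L_5 = -15.18.
Error ≈ -14.1666667 − (-15.18) ≈ 1.01333.

1.01333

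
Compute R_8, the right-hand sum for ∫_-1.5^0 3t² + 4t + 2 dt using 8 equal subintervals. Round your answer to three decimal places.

1.831

Δt = (0 − (-1.5))/8 = 0.1875.
Right endpoints: -1.3125, -1.125, -0.9375, -0.75, -0.5625, -0.375, -0.1875, 0.
f(-1.3125) = 1.91796875, f(-1.125) = 1.296875, f(-0.9375) = 0.88671875, f(-0.75) = 0.6875, f(-0.5625) = 0.69921875, f(-0.375) = 0.921875, f(-0.1875) = 1.35546875, f(0) = 2.
Sum = Δt · [f(-1.3125) + f(-1.125) + f(-0.9375) + ...].
Sum ≈ 1.831.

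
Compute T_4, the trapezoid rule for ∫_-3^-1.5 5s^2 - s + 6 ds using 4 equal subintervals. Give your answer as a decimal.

Δs = (-1.5 − (-3))/4 = 0.375.
f(-3) = 54, f(-2.625) = 43.078125, f(-2.25) = 33.5625, f(-1.875) = 25.453125, f(-1.5) = 18.75.
T_4 = (Δs/2)·[f(s_0) + 2f(s_1) + 2f(s_2) + 2f(s_3) + f(s_4)].
Sum = 51.92578125.

51.92578125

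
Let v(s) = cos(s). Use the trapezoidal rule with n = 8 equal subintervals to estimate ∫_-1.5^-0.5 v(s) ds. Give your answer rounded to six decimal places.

0.517395

Δs = (-0.5 − (-1.5))/8 = 0.125.
v(-1.5) ≈ 0.070737, v(-1.375) ≈ 0.194548, v(-1.25) ≈ 0.315322, v(-1.125) ≈ 0.431177, v(-1) ≈ 0.540302, v(-0.875) ≈ 0.640997, v(-0.75) ≈ 0.731689, v(-0.625) ≈ 0.810963, v(-0.5) ≈ 0.877583.
T_8 = (Δs/2)·[v(s_0) + 2v(s_1) + ... + 2v(s_{7}) + v(s_8)].
Sum ≈ 0.517395.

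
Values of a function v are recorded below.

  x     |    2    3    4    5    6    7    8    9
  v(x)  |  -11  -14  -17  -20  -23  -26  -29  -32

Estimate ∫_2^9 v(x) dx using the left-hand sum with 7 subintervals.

-140

Δx = 1.
Sum = 1·[(-11) + (-14) + (-17) + (-20) + (-23) + (-26) + (-29)] = -140.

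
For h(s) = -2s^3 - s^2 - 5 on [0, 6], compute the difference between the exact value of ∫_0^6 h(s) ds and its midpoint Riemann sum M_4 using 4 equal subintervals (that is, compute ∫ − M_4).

Exact integral: ∫_0^6 h(s) ds = -750.
M_4 = -728.625.
Error = -750 − (-728.625) = -21.375.

-21.375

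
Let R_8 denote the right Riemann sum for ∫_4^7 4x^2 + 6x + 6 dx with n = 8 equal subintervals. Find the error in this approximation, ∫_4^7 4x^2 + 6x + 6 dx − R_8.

Exact integral: ∫_4^7 f(x) dx = 489.
R_8 = 517.40625.
Error = 489 − 517.40625 = -28.40625.

-28.40625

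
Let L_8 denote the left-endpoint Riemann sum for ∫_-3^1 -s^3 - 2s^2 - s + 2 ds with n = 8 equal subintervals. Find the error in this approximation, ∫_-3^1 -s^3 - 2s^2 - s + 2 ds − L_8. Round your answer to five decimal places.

-4.16667

Exact integral: ∫_-3^1 f(s) ds ≈ 13.3333333.
L_8 = 17.5.
Error ≈ 13.3333333 − 17.5 ≈ -4.16667.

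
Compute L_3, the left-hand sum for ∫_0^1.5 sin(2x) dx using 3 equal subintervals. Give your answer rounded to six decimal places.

0.875384

Δx = (1.5 − 0)/3 = 0.5.
Left endpoints: 0, 0.5, 1.
f(0) ≈ 0.000000, f(0.5) ≈ 0.841471, f(1) ≈ 0.909297.
Sum = Δx · [f(0) + f(0.5) + f(1)].
Sum ≈ 0.875384.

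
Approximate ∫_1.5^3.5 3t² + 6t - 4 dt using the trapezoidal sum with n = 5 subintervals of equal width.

Δt = (3.5 − 1.5)/5 = 0.4.
f(1.5) = 11.75, f(1.9) = 18.23, f(2.3) = 25.67, f(2.7) = 34.07, f(3.1) = 43.43, f(3.5) = 53.75.
T_5 = (Δt/2)·[f(t_0) + 2f(t_1) + ... + 2f(t_{4}) + f(t_5)].
Sum = 61.66.

61.66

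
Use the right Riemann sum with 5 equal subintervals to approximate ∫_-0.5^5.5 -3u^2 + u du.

-206.22

Δu = (5.5 − (-0.5))/5 = 1.2.
Right endpoints: 0.7, 1.9, 3.1, 4.3, 5.5.
f(0.7) = -0.77, f(1.9) = -8.93, f(3.1) = -25.73, f(4.3) = -51.17, f(5.5) = -85.25.
Sum = Δu · [f(0.7) + f(1.9) + f(3.1) + f(4.3) + f(5.5)].
Sum = -206.22.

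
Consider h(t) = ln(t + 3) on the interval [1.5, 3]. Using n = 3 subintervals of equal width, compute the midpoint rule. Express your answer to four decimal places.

2.4828

Δt = (3 − 1.5)/3 = 0.5.
Midpoints: 1.75, 2.25, 2.75.
h(1.75) ≈ 1.5581, h(2.25) ≈ 1.6582, h(2.75) ≈ 1.7492.
Sum = Δt · [h(1.75) + h(2.25) + h(2.75)].
Sum ≈ 2.4828.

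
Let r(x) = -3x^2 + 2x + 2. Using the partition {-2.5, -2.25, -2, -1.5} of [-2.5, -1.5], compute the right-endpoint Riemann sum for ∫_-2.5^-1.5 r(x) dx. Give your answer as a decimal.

-11.796875

Subinterval widths: 0.25, 0.25, 0.5.
Right endpoints: -2.25, -2, -1.5.
r(-2.25) = -17.6875, r(-2) = -14, r(-1.5) = -7.75.
Sum = Σ Δx_i · r(x_i).
Sum = -11.796875.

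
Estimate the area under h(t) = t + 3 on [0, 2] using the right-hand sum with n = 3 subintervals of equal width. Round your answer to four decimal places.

Δt = (2 − 0)/3 = 2/3.
Right endpoints: 2/3, 4/3, 2.
h(2/3) = 11/3, h(4/3) = 13/3, h(2) = 5.
Sum = Δt · [h(2/3) + h(4/3) + h(2)].
Sum ≈ 8.6667.

8.6667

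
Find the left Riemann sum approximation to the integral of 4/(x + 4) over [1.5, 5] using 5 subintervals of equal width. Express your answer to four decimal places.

Δx = (5 − 1.5)/5 = 0.7.
Left endpoints: 1.5, 2.2, 2.9, 3.6, 4.3.
f(1.5) = 8/11, f(2.2) = 20/31, f(2.9) = 40/69, f(3.6) = 10/19, f(4.3) = 40/83.
Sum = Δx · [f(1.5) + f(2.2) + f(2.9) + f(3.6) + f(4.3)].
Sum ≈ 2.0723.

2.0723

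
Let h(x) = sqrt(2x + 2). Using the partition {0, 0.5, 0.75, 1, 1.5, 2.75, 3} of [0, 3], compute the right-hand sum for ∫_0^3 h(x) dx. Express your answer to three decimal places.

7.082

Subinterval widths: 0.5, 0.25, 0.25, 0.5, 1.25, 0.25.
Right endpoints: 0.5, 0.75, 1, 1.5, 2.75, 3.
h(0.5) ≈ 1.732, h(0.75) ≈ 1.871, h(1) ≈ 2.000, h(1.5) ≈ 2.236, h(2.75) ≈ 2.739, h(3) ≈ 2.828.
Sum = Σ Δx_i · h(x_i).
Sum ≈ 7.082.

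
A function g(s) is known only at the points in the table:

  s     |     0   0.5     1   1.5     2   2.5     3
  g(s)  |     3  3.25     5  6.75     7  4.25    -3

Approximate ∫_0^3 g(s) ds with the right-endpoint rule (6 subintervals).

11.625

Δs = 0.5.
Sum = 0.5·[3.25 + 5 + 6.75 + 7 + 4.25 + (-3)] = 11.625.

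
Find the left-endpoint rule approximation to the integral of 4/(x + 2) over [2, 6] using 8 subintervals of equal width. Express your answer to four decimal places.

Δx = (6 − 2)/8 = 0.5.
Left endpoints: 2, 2.5, 3, 3.5, 4, 4.5, 5, 5.5.
f(2) = 1, f(2.5) = 8/9, f(3) = 0.8, f(3.5) = 8/11, f(4) = 2/3, f(4.5) = 8/13, f(5) = 4/7, f(5.5) = 8/15.
Sum = Δx · [f(2) + f(2.5) + f(3) + ...].
Sum ≈ 2.9015.

2.9015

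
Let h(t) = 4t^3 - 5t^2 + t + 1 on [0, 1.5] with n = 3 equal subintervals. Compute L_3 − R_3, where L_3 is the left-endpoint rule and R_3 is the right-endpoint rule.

L_3 = 1.375.
R_3 = 3.25.
L_3 − R_3 = -1.875.

-1.875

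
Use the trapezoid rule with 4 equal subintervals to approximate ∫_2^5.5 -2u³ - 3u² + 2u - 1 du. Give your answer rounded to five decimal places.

-596.54492

Δu = (5.5 − 2)/4 = 0.875.
f(2) = -25, f(2.875) = -67.57421875, f(3.75) = -141.15625, f(4.625) = -253.78515625, f(5.5) = -413.5.
T_4 = (Δu/2)·[f(u_0) + 2f(u_1) + 2f(u_2) + 2f(u_3) + f(u_4)].
Sum ≈ -596.54492.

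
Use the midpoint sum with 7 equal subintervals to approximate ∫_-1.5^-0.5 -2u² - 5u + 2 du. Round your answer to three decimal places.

Δu = (-0.5 − (-1.5))/7 = 1/7.
Midpoints: -10/7, -9/7, -8/7, -1, -6/7, -5/7, -4/7.
f(-10/7) = 248/49, f(-9/7) = 251/49, f(-8/7) = 250/49, f(-1) = 5, f(-6/7) = 236/49, f(-5/7) = 223/49, f(-4/7) = 206/49.
Sum = Δu · [f(-10/7) + f(-9/7) + f(-8/7) + ...].
Sum ≈ 4.837.

4.837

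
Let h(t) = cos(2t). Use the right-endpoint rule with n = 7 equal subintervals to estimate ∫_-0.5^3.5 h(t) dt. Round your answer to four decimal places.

Δt = (3.5 − (-0.5))/7 = 4/7.
Right endpoints: 1/14, 9/14, 17/14, 25/14, 33/14, 41/14, 3.5.
h(1/14) ≈ 0.9898, h(9/14) ≈ 0.2812, h(17/14) ≈ -0.7564, h(25/14) ≈ -0.9090, h(33/14) ≈ 0.0019, h(41/14) ≈ 0.9106, h(3.5) ≈ 0.7539.
Sum = Δt · [h(1/14) + h(9/14) + h(17/14) + ...].
Sum ≈ 0.7269.

0.7269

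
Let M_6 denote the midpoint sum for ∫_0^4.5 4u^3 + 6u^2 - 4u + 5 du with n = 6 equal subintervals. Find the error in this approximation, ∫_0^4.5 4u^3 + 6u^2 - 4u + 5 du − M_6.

Exact integral: ∫_0^4.5 f(u) du = 574.3125.
M_6 = 567.3515625.
Error = 574.3125 − 567.3515625 = 6.9609375.

6.9609375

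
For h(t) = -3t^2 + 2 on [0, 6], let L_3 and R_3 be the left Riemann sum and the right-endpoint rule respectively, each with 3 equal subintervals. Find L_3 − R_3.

L_3 = -108.
R_3 = -324.
L_3 − R_3 = 216.

216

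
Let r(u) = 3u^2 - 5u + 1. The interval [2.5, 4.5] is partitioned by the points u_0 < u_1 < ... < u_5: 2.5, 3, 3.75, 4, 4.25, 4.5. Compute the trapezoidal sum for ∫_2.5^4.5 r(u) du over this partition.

42.796875

Subinterval widths: 0.5, 0.75, 0.25, 0.25, 0.25.
r(2.5) = 7.25, r(3) = 13, r(3.75) = 24.4375, r(4) = 29, r(4.25) = 33.9375, r(4.5) = 39.25.
On each subinterval the trapezoid contributes (Δu_i/2)·[r(u_{i-1}) + r(u_i)].
Sum = 42.796875.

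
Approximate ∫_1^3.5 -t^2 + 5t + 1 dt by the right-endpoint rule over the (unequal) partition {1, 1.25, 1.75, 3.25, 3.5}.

16.359375

Subinterval widths: 0.25, 0.5, 1.5, 0.25.
Right endpoints: 1.25, 1.75, 3.25, 3.5.
f(1.25) = 5.6875, f(1.75) = 6.6875, f(3.25) = 6.6875, f(3.5) = 6.25.
Sum = Σ Δt_i · f(t_i).
Sum = 16.359375.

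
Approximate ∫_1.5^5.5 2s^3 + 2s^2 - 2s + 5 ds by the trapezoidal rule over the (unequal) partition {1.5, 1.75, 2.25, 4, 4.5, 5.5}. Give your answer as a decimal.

Subinterval widths: 0.25, 0.5, 1.75, 0.5, 1.
f(1.5) = 13.25, f(1.75) = 18.34375, f(2.25) = 33.40625, f(4) = 157, f(4.5) = 218.75, f(5.5) = 387.25.
On each subinterval the trapezoid contributes (Δs_i/2)·[f(s_{i-1}) + f(s_i)].
Sum = 580.4296875.

580.4296875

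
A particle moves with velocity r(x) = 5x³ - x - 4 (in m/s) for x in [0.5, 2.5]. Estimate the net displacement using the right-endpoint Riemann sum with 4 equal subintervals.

Δx = (2.5 − 0.5)/4 = 0.5.
Right endpoints: 1, 1.5, 2, 2.5.
r(1) = 0, r(1.5) = 11.375, r(2) = 34, r(2.5) = 71.625.
Sum = Δx · [r(1) + r(1.5) + r(2) + r(2.5)].
Sum = 58.5.

58.5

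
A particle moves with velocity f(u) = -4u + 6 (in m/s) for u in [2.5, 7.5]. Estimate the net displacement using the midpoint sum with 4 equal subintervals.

-70

Δu = (7.5 − 2.5)/4 = 1.25.
Midpoints: 3.125, 4.375, 5.625, 6.875.
f(3.125) = -6.5, f(4.375) = -11.5, f(5.625) = -16.5, f(6.875) = -21.5.
Sum = Δu · [f(3.125) + f(4.375) + f(5.625) + f(6.875)].
Sum = -70.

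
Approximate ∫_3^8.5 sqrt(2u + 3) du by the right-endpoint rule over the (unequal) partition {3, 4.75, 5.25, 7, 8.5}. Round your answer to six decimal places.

21.947940

Subinterval widths: 1.75, 0.5, 1.75, 1.5.
Right endpoints: 4.75, 5.25, 7, 8.5.
f(4.75) ≈ 3.535534, f(5.25) ≈ 3.674235, f(7) ≈ 4.123106, f(8.5) ≈ 4.472136.
Sum = Σ Δu_i · f(u_i).
Sum ≈ 21.947940.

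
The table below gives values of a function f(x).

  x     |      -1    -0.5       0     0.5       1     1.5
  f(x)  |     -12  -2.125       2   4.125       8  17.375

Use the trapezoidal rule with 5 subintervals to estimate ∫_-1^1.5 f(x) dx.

7.34375

Δx = 0.5.
T_5 = (0.5/2)·[(-12) + 2·(-2.125) + 2·2 + 2·4.125 + 2·8 + 17.375] = 7.34375.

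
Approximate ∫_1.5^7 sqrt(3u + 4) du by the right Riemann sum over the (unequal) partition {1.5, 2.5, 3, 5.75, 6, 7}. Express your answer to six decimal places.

Subinterval widths: 1, 0.5, 2.75, 0.25, 1.
Right endpoints: 2.5, 3, 5.75, 6, 7.
f(2.5) ≈ 3.391165, f(3) ≈ 3.605551, f(5.75) ≈ 4.609772, f(6) ≈ 4.690416, f(7) ≈ 5.000000.
Sum = Σ Δu_i · f(u_i).
Sum ≈ 24.043418.

24.043418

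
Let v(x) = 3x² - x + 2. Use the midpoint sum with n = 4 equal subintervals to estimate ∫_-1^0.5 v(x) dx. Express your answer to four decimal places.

Δx = (0.5 − (-1))/4 = 0.375.
Midpoints: -0.8125, -0.4375, -0.0625, 0.3125.
v(-0.8125) = 4.79296875, v(-0.4375) = 3.01171875, v(-0.0625) = 2.07421875, v(0.3125) = 1.98046875.
Sum = Δx · [v(-0.8125) + v(-0.4375) + v(-0.0625) + v(0.3125)].
Sum ≈ 4.4473.

4.4473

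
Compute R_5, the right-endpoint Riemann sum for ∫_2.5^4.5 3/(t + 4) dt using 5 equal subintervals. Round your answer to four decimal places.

Δt = (4.5 − 2.5)/5 = 0.4.
Right endpoints: 2.9, 3.3, 3.7, 4.1, 4.5.
f(2.9) = 10/23, f(3.3) = 30/73, f(3.7) = 30/77, f(4.1) = 10/27, f(4.5) = 6/17.
Sum = Δt · [f(2.9) + f(3.3) + f(3.7) + f(4.1) + f(4.5)].
Sum ≈ 0.7835.

0.7835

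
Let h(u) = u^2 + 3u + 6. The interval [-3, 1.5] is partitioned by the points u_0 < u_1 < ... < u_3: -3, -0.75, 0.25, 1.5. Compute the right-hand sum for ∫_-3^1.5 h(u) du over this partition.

32.453125

Subinterval widths: 2.25, 1, 1.25.
Right endpoints: -0.75, 0.25, 1.5.
h(-0.75) = 4.3125, h(0.25) = 6.8125, h(1.5) = 12.75.
Sum = Σ Δu_i · h(u_i).
Sum = 32.453125.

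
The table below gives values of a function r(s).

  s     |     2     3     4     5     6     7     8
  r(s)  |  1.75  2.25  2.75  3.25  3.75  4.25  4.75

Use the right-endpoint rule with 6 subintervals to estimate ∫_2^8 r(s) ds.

Δs = 1.
Sum = 1·[2.25 + 2.75 + 3.25 + 3.75 + 4.25 + 4.75] = 21.

21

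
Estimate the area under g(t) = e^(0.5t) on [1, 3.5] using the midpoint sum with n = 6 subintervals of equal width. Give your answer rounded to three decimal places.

Δt = (3.5 − 1)/6 = 5/12.
Midpoints: 29/24, 1.625, 49/24, 59/24, 2.875, 79/24.
g(29/24) ≈ 1.830, g(1.625) ≈ 2.254, g(49/24) ≈ 2.776, g(59/24) ≈ 3.418, g(2.875) ≈ 4.210, g(79/24) ≈ 5.185.
Sum = Δt · [g(29/24) + g(1.625) + g(49/24) + ...].
Sum ≈ 8.197.

8.197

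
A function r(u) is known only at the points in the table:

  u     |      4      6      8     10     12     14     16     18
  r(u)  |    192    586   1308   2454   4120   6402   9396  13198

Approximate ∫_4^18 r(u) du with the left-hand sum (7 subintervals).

48916

Δu = 2.
Sum = 2·[192 + 586 + 1308 + 2454 + 4120 + 6402 + 9396] = 48916.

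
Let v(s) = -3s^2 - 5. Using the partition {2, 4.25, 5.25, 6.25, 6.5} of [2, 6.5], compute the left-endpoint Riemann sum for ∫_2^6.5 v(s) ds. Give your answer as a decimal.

-215.671875

Subinterval widths: 2.25, 1, 1, 0.25.
Left endpoints: 2, 4.25, 5.25, 6.25.
v(2) = -17, v(4.25) = -59.1875, v(5.25) = -87.6875, v(6.25) = -122.1875.
Sum = Σ Δs_i · v(s_i).
Sum = -215.671875.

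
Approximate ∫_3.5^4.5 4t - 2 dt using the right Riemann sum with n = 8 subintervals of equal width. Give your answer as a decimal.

14.25

Δt = (4.5 − 3.5)/8 = 0.125.
Right endpoints: 3.625, 3.75, 3.875, 4, 4.125, 4.25, 4.375, 4.5.
f(3.625) = 12.5, f(3.75) = 13, f(3.875) = 13.5, f(4) = 14, f(4.125) = 14.5, f(4.25) = 15, f(4.375) = 15.5, f(4.5) = 16.
Sum = Δt · [f(3.625) + f(3.75) + f(3.875) + ...].
Sum = 14.25.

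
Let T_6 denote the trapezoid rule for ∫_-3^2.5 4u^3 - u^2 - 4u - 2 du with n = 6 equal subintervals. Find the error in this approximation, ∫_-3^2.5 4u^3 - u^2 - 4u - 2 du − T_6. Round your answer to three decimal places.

Exact integral: ∫_-3^2.5 f(u) du ≈ -61.64583.
T_6 ≈ -64.72685.
Error ≈ -61.64583 − (-64.72685) ≈ 3.081.

3.081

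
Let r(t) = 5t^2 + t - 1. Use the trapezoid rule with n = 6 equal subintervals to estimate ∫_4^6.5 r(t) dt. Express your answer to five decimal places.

Δt = (6.5 − 4)/6 = 5/12.
r(4) = 83, r(53/12) = 14537/144, r(29/6) = 4343/36, r(5.25) = 142.0625, r(17/3) = 1487/9, r(73/12) = 27377/144, r(6.5) = 216.75.
T_6 = (Δt/2)·[r(t_0) + 2r(t_1) + ... + 2r(t_{5}) + r(t_6)].
Sum ≈ 362.02836.

362.02836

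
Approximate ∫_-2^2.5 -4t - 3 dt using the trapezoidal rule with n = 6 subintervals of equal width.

Δt = (2.5 − (-2))/6 = 0.75.
f(-2) = 5, f(-1.25) = 2, f(-0.5) = -1, f(0.25) = -4, f(1) = -7, f(1.75) = -10, f(2.5) = -13.
T_6 = (Δt/2)·[f(t_0) + 2f(t_1) + ... + 2f(t_{5}) + f(t_6)].
Sum = -18.

-18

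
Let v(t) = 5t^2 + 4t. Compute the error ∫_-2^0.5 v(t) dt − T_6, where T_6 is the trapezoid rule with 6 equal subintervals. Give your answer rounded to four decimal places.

Exact integral: ∫_-2^0.5 v(t) dt ≈ 6.041667.
T_6 ≈ 6.403356.
Error ≈ 6.041667 − 6.403356 ≈ -0.3617.

-0.3617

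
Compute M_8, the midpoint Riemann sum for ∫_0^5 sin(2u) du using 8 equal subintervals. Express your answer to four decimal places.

0.9822

Δu = (5 − 0)/8 = 0.625.
Midpoints: 0.3125, 0.9375, 1.5625, 2.1875, 2.8125, 3.4375, 4.0625, 4.6875.
f(0.3125) ≈ 0.5851, f(0.9375) ≈ 0.9541, f(1.5625) ≈ 0.0166, f(2.1875) ≈ -0.9436, f(2.8125) ≈ -0.6117, f(3.4375) ≈ 0.5579, f(4.0625) ≈ 0.9635, f(4.6875) ≈ 0.0498.
Sum = Δu · [f(0.3125) + f(0.9375) + f(1.5625) + ...].
Sum ≈ 0.9822.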